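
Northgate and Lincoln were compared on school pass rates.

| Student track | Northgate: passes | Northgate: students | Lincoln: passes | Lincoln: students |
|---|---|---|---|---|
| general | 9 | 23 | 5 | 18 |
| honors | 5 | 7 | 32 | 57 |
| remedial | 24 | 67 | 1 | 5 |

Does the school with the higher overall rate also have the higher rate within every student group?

General: Northgate 9/23 = 39.1%, Lincoln 5/18 = 27.8% → Northgate
Honors: Northgate 5/7 = 71.4%, Lincoln 32/57 = 56.1% → Northgate
Remedial: Northgate 24/67 = 35.8%, Lincoln 1/5 = 20.0% → Northgate
Overall: Northgate 38/97 = 39.2%, Lincoln 38/80 = 47.5% → Lincoln
Northgate wins each student group but Lincoln wins overall — the comparison reverses. Northgate's students skew toward remedial, which has a lower base rate.

No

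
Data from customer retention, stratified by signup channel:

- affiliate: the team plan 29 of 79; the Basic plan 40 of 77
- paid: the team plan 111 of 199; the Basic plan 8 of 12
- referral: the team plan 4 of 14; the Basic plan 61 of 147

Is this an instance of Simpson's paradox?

Affiliate: the team plan 29/79 = 36.7%, the Basic plan 40/77 = 51.9% → the Basic plan
Paid: the team plan 111/199 = 55.8%, the Basic plan 8/12 = 66.7% → the Basic plan
Referral: the team plan 4/14 = 28.6%, the Basic plan 61/147 = 41.5% → the Basic plan
Overall: the team plan 144/292 = 49.3%, the Basic plan 109/236 = 46.2% → the team plan
The Basic plan wins each signup group but the team plan wins overall — the comparison reverses. The Basic plan's customers skew toward referral, which has a lower base rate.

Yes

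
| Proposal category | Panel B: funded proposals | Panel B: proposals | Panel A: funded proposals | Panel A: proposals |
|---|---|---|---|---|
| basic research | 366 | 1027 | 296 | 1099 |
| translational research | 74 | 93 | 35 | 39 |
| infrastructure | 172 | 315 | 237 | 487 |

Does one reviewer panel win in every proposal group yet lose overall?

No

Basic research: Panel B 366/1027 = 35.6%, Panel A 296/1099 = 26.9% → Panel B
Translational research: Panel B 74/93 = 79.6%, Panel A 35/39 = 89.7% → Panel A
Infrastructure: Panel B 172/315 = 54.6%, Panel A 237/487 = 48.7% → Panel B
Overall: Panel B 612/1435 = 42.6%, Panel A 568/1625 = 35.0% → Panel B
Neither sweeps: Panel B wins 2 of 3 groups, Panel A wins 1. Panel B wins overall but not every group — no Simpson reversal.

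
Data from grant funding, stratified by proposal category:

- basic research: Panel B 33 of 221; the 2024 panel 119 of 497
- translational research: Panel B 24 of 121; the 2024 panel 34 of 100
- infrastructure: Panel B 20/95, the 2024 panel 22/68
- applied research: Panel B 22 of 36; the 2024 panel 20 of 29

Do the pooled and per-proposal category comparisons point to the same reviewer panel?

Basic research: Panel B 33/221 = 14.9%, the 2024 panel 119/497 = 23.9% → the 2024 panel
Translational research: Panel B 24/121 = 19.8%, the 2024 panel 34/100 = 34.0% → the 2024 panel
Infrastructure: Panel B 20/95 = 21.1%, the 2024 panel 22/68 = 32.4% → the 2024 panel
Applied research: Panel B 22/36 = 61.1%, the 2024 panel 20/29 = 69.0% → the 2024 panel
Overall: Panel B 99/473 = 20.9%, the 2024 panel 195/694 = 28.1% → the 2024 panel
The 2024 panel wins overall and in every proposal group — no reversal.

Yes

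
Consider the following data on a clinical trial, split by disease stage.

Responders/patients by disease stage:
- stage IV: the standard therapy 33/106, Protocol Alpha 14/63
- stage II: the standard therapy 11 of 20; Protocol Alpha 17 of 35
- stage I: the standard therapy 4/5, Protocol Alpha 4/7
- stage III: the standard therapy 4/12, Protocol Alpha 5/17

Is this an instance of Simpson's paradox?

No

Stage IV: the standard therapy 33/106 = 31.1%, Protocol Alpha 14/63 = 22.2% → the standard therapy
Stage II: the standard therapy 11/20 = 55.0%, Protocol Alpha 17/35 = 48.6% → the standard therapy
Stage I: the standard therapy 4/5 = 80.0%, Protocol Alpha 4/7 = 57.1% → the standard therapy
Stage III: the standard therapy 4/12 = 33.3%, Protocol Alpha 5/17 = 29.4% → the standard therapy
Overall: the standard therapy 52/143 = 36.4%, Protocol Alpha 40/122 = 32.8% → the standard therapy
The standard therapy wins overall and in every disease group — no reversal.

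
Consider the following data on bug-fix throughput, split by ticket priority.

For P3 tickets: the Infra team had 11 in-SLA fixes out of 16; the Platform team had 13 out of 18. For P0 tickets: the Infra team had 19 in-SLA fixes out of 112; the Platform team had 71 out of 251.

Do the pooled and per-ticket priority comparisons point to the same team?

P3: the Infra team 11/16 = 68.8%, the Platform team 13/18 = 72.2% → the Platform team
P0: the Infra team 19/112 = 17.0%, the Platform team 71/251 = 28.3% → the Platform team
Overall: the Infra team 30/128 = 23.4%, the Platform team 84/269 = 31.2% → the Platform team
The Platform team wins overall and in every ticket group — no reversal.

Yes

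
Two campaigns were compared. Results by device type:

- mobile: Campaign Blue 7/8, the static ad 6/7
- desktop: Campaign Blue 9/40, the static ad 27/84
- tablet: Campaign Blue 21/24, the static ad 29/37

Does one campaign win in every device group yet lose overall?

Mobile: Campaign Blue 7/8 = 87.5%, the static ad 6/7 = 85.7% → Campaign Blue
Desktop: Campaign Blue 9/40 = 22.5%, the static ad 27/84 = 32.1% → the static ad
Tablet: Campaign Blue 21/24 = 87.5%, the static ad 29/37 = 78.4% → Campaign Blue
Overall: Campaign Blue 37/72 = 51.4%, the static ad 62/128 = 48.4% → Campaign Blue
Neither sweeps: Campaign Blue wins 2 of 3 groups, the static ad wins 1. Campaign Blue wins overall but not every group — no Simpson reversal.

No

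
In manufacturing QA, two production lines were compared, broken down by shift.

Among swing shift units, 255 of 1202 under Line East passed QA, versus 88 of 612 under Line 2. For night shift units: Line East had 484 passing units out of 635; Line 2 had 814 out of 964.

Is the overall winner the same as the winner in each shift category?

No

Swing shift: Line East 255/1202 = 21.2%, Line 2 88/612 = 14.4% → Line East
Night shift: Line East 484/635 = 76.2%, Line 2 814/964 = 84.4% → Line 2
Overall: Line East 739/1837 = 40.2%, Line 2 902/1576 = 57.2% → Line 2
Neither sweeps: Line East wins 1 of 2 groups, Line 2 wins 1. Line 2 wins overall but not every group — no Simpson reversal.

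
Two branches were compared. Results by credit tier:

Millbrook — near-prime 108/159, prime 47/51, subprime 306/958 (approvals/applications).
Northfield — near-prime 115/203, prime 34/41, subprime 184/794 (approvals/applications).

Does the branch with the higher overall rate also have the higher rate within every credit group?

Yes

Near-prime: Millbrook 108/159 = 67.9%, Northfield 115/203 = 56.7% → Millbrook
Prime: Millbrook 47/51 = 92.2%, Northfield 34/41 = 82.9% → Millbrook
Subprime: Millbrook 306/958 = 31.9%, Northfield 184/794 = 23.2% → Millbrook
Overall: Millbrook 461/1168 = 39.5%, Northfield 333/1038 = 32.1% → Millbrook
Millbrook wins overall and in every credit group — no reversal.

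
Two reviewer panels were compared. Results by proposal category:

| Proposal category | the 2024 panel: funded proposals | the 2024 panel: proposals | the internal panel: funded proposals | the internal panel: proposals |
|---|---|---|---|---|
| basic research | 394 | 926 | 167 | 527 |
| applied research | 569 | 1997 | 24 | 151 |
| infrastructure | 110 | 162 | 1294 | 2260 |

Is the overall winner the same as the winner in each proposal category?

Basic research: the 2024 panel 394/926 = 42.5%, the internal panel 167/527 = 31.7% → the 2024 panel
Applied research: the 2024 panel 569/1997 = 28.5%, the internal panel 24/151 = 15.9% → the 2024 panel
Infrastructure: the 2024 panel 110/162 = 67.9%, the internal panel 1294/2260 = 57.3% → the 2024 panel
Overall: the 2024 panel 1073/3085 = 34.8%, the internal panel 1485/2938 = 50.5% → the internal panel
The 2024 panel wins each proposal group but the internal panel wins overall — the comparison reverses. The 2024 panel's proposals skew toward applied research, which has a lower base rate.

No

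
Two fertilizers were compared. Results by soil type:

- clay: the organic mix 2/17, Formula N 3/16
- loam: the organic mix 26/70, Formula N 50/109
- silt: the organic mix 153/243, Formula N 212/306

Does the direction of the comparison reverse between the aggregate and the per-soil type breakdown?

No

Clay: the organic mix 2/17 = 11.8%, Formula N 3/16 = 18.8% → Formula N
Loam: the organic mix 26/70 = 37.1%, Formula N 50/109 = 45.9% → Formula N
Silt: the organic mix 153/243 = 63.0%, Formula N 212/306 = 69.3% → Formula N
Overall: the organic mix 181/330 = 54.8%, Formula N 265/431 = 61.5% → Formula N
Formula N wins overall and in every soil group — no reversal.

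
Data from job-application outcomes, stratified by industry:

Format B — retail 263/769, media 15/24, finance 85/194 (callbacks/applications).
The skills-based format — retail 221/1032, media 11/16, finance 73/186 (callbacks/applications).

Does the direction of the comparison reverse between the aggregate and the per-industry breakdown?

Retail: Format B 263/769 = 34.2%, the skills-based format 221/1032 = 21.4% → Format B
Media: Format B 15/24 = 62.5%, the skills-based format 11/16 = 68.8% → the skills-based format
Finance: Format B 85/194 = 43.8%, the skills-based format 73/186 = 39.2% → Format B
Overall: Format B 363/987 = 36.8%, the skills-based format 305/1234 = 24.7% → Format B
Neither sweeps: Format B wins 2 of 3 groups, the skills-based format wins 1. Format B wins overall but not every group — no Simpson reversal.

No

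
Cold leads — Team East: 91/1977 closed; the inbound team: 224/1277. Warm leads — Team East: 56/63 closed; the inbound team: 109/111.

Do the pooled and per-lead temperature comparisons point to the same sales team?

Cold: Team East 91/1977 = 4.6%, the inbound team 224/1277 = 17.5% → the inbound team
Warm: Team East 56/63 = 88.9%, the inbound team 109/111 = 98.2% → the inbound team
Overall: Team East 147/2040 = 7.2%, the inbound team 333/1388 = 24.0% → the inbound team
The inbound team wins overall and in every lead group — no reversal.

Yes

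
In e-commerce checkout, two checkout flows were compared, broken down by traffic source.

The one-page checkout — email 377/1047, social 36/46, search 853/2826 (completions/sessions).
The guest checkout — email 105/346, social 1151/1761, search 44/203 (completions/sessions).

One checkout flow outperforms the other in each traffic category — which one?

Email: the one-page checkout 377/1047 = 36.0%, the guest checkout 105/346 = 30.3% → the one-page checkout
Social: the one-page checkout 36/46 = 78.3%, the guest checkout 1151/1761 = 65.4% → the one-page checkout
Search: the one-page checkout 853/2826 = 30.2%, the guest checkout 44/203 = 21.7% → the one-page checkout
The one-page checkout has the higher rate in all 3 groups.

the one-page checkout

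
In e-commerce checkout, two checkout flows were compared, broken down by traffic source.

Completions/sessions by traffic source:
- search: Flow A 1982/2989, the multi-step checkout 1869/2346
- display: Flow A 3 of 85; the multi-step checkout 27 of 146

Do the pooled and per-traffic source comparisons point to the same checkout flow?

Yes

Search: Flow A 1982/2989 = 66.3%, the multi-step checkout 1869/2346 = 79.7% → the multi-step checkout
Display: Flow A 3/85 = 3.5%, the multi-step checkout 27/146 = 18.5% → the multi-step checkout
Overall: Flow A 1985/3074 = 64.6%, the multi-step checkout 1896/2492 = 76.1% → the multi-step checkout
The multi-step checkout wins overall and in every traffic group — no reversal.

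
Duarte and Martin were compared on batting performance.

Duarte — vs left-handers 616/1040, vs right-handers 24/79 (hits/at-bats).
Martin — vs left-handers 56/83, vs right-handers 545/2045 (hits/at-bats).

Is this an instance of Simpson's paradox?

Vs left-handers: Duarte 616/1040 = 59.2%, Martin 56/83 = 67.5% → Martin
Vs right-handers: Duarte 24/79 = 30.4%, Martin 545/2045 = 26.7% → Duarte
Overall: Duarte 640/1119 = 57.2%, Martin 601/2128 = 28.2% → Duarte
Neither sweeps: Duarte wins 1 of 2 groups, Martin wins 1. Duarte wins overall but not every group — no Simpson reversal.

No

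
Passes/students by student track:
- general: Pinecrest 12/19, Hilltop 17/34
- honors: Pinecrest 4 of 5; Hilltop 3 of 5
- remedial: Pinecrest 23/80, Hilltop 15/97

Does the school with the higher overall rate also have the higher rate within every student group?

General: Pinecrest 12/19 = 63.2%, Hilltop 17/34 = 50.0% → Pinecrest
Honors: Pinecrest 4/5 = 80.0%, Hilltop 3/5 = 60.0% → Pinecrest
Remedial: Pinecrest 23/80 = 28.8%, Hilltop 15/97 = 15.5% → Pinecrest
Overall: Pinecrest 39/104 = 37.5%, Hilltop 35/136 = 25.7% → Pinecrest
Pinecrest wins overall and in every student group — no reversal.

Yes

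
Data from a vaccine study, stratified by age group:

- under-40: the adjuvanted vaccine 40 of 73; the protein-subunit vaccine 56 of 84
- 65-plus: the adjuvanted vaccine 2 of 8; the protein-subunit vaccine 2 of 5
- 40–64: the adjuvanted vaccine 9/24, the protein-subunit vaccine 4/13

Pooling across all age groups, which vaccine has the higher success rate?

Under-40: the adjuvanted vaccine 40/73 = 54.8%, the protein-subunit vaccine 56/84 = 66.7% → the protein-subunit vaccine
65-plus: the adjuvanted vaccine 2/8 = 25.0%, the protein-subunit vaccine 2/5 = 40.0% → the protein-subunit vaccine
40–64: the adjuvanted vaccine 9/24 = 37.5%, the protein-subunit vaccine 4/13 = 30.8% → the adjuvanted vaccine
Overall: the adjuvanted vaccine 51/105 = 48.6%, the protein-subunit vaccine 62/102 = 60.8% → the protein-subunit vaccine
(Neither sweeps every age group, but the protein-subunit vaccine has the higher pooled rate.)

the protein-subunit vaccine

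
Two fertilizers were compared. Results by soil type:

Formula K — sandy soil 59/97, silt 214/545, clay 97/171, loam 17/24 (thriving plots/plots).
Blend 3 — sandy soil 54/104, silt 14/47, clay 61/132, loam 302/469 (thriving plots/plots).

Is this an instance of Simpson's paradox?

Yes

Sandy soil: Formula K 59/97 = 60.8%, Blend 3 54/104 = 51.9% → Formula K
Silt: Formula K 214/545 = 39.3%, Blend 3 14/47 = 29.8% → Formula K
Clay: Formula K 97/171 = 56.7%, Blend 3 61/132 = 46.2% → Formula K
Loam: Formula K 17/24 = 70.8%, Blend 3 302/469 = 64.4% → Formula K
Overall: Formula K 387/837 = 46.2%, Blend 3 431/752 = 57.3% → Blend 3
Formula K wins each soil group but Blend 3 wins overall — the comparison reverses. Formula K's plots skew toward silt, which has a lower base rate.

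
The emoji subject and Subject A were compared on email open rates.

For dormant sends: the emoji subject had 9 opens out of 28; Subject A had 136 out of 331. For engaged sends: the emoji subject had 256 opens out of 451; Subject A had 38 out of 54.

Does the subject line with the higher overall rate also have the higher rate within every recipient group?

No

Dormant: the emoji subject 9/28 = 32.1%, Subject A 136/331 = 41.1% → Subject A
Engaged: the emoji subject 256/451 = 56.8%, Subject A 38/54 = 70.4% → Subject A
Overall: the emoji subject 265/479 = 55.3%, Subject A 174/385 = 45.2% → the emoji subject
Subject A wins each recipient group but the emoji subject wins overall — the comparison reverses. Subject A's sends skew toward dormant, which has a lower base rate.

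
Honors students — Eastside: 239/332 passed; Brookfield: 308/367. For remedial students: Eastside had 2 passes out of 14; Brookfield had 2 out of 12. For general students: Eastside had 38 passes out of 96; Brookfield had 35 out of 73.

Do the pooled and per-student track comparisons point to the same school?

Honors: Eastside 239/332 = 72.0%, Brookfield 308/367 = 83.9% → Brookfield
Remedial: Eastside 2/14 = 14.3%, Brookfield 2/12 = 16.7% → Brookfield
General: Eastside 38/96 = 39.6%, Brookfield 35/73 = 47.9% → Brookfield
Overall: Eastside 279/442 = 63.1%, Brookfield 345/452 = 76.3% → Brookfield
Brookfield wins overall and in every student group — no reversal.

Yes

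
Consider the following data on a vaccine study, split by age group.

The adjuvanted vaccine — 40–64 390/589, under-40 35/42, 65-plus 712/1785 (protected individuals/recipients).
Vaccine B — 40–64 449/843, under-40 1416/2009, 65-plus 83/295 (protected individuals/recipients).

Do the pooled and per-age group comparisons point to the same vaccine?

40–64: the adjuvanted vaccine 390/589 = 66.2%, Vaccine B 449/843 = 53.3% → the adjuvanted vaccine
Under-40: the adjuvanted vaccine 35/42 = 83.3%, Vaccine B 1416/2009 = 70.5% → the adjuvanted vaccine
65-plus: the adjuvanted vaccine 712/1785 = 39.9%, Vaccine B 83/295 = 28.1% → the adjuvanted vaccine
Overall: the adjuvanted vaccine 1137/2416 = 47.1%, Vaccine B 1948/3147 = 61.9% → Vaccine B
The adjuvanted vaccine wins each age group but Vaccine B wins overall — the comparison reverses. The adjuvanted vaccine's recipients skew toward 65-plus, which has a lower base rate.

No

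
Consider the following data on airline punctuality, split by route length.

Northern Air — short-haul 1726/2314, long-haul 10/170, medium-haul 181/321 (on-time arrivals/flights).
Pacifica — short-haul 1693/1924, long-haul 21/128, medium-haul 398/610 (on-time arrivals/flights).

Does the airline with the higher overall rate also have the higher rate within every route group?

Short-haul: Northern Air 1726/2314 = 74.6%, Pacifica 1693/1924 = 88.0% → Pacifica
Long-haul: Northern Air 10/170 = 5.9%, Pacifica 21/128 = 16.4% → Pacifica
Medium-haul: Northern Air 181/321 = 56.4%, Pacifica 398/610 = 65.2% → Pacifica
Overall: Northern Air 1917/2805 = 68.3%, Pacifica 2112/2662 = 79.3% → Pacifica
Pacifica wins overall and in every route group — no reversal.

Yes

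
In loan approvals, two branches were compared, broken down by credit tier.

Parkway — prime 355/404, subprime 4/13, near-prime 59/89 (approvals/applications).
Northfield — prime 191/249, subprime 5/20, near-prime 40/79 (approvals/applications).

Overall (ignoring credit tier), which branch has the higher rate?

Prime: Parkway 355/404 = 87.9%, Northfield 191/249 = 76.7% → Parkway
Subprime: Parkway 4/13 = 30.8%, Northfield 5/20 = 25.0% → Parkway
Near-prime: Parkway 59/89 = 66.3%, Northfield 40/79 = 50.6% → Parkway
Overall: Parkway 418/506 = 82.6%, Northfield 236/348 = 67.8% → Parkway

Parkway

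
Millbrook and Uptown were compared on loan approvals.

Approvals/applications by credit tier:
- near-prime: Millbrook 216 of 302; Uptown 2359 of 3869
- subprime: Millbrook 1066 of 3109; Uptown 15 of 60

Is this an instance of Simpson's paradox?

Yes

Near-prime: Millbrook 216/302 = 71.5%, Uptown 2359/3869 = 61.0% → Millbrook
Subprime: Millbrook 1066/3109 = 34.3%, Uptown 15/60 = 25.0% → Millbrook
Overall: Millbrook 1282/3411 = 37.6%, Uptown 2374/3929 = 60.4% → Uptown
Millbrook wins each credit group but Uptown wins overall — the comparison reverses. Millbrook's applications skew toward subprime, which has a lower base rate.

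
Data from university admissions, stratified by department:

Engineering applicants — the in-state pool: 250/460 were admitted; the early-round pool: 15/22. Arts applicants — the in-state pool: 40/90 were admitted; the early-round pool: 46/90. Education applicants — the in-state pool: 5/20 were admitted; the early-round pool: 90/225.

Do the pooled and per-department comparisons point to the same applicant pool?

No

Engineering: the in-state pool 250/460 = 54.3%, the early-round pool 15/22 = 68.2% → the early-round pool
Arts: the in-state pool 40/90 = 44.4%, the early-round pool 46/90 = 51.1% → the early-round pool
Education: the in-state pool 5/20 = 25.0%, the early-round pool 90/225 = 40.0% → the early-round pool
Overall: the in-state pool 295/570 = 51.8%, the early-round pool 151/337 = 44.8% → the in-state pool
The early-round pool wins each department group but the in-state pool wins overall — the comparison reverses. The early-round pool's applicants skew toward Education, which has a lower base rate.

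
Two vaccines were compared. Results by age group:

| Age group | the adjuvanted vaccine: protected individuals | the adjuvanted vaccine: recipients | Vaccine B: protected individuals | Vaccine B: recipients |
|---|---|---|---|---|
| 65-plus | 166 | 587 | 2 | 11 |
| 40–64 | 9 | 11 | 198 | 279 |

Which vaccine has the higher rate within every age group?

the adjuvanted vaccine

65-plus: the adjuvanted vaccine 166/587 = 28.3%, Vaccine B 2/11 = 18.2% → the adjuvanted vaccine
40–64: the adjuvanted vaccine 9/11 = 81.8%, Vaccine B 198/279 = 71.0% → the adjuvanted vaccine
The adjuvanted vaccine has the higher rate in both groups.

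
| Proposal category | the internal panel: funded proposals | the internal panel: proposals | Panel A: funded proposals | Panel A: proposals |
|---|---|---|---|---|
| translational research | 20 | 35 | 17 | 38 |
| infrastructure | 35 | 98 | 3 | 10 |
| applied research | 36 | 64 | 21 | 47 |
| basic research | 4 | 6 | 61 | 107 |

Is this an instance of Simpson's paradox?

Yes

Translational research: the internal panel 20/35 = 57.1%, Panel A 17/38 = 44.7% → the internal panel
Infrastructure: the internal panel 35/98 = 35.7%, Panel A 3/10 = 30.0% → the internal panel
Applied research: the internal panel 36/64 = 56.2%, Panel A 21/47 = 44.7% → the internal panel
Basic research: the internal panel 4/6 = 66.7%, Panel A 61/107 = 57.0% → the internal panel
Overall: the internal panel 95/203 = 46.8%, Panel A 102/202 = 50.5% → Panel A
The internal panel wins each proposal group but Panel A wins overall — the comparison reverses. The internal panel's proposals skew toward infrastructure, which has a lower base rate.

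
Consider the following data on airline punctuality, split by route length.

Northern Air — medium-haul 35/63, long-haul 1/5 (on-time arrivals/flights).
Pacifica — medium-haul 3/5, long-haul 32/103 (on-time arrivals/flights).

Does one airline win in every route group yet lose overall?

Yes

Medium-haul: Northern Air 35/63 = 55.6%, Pacifica 3/5 = 60.0% → Pacifica
Long-haul: Northern Air 1/5 = 20.0%, Pacifica 32/103 = 31.1% → Pacifica
Overall: Northern Air 36/68 = 52.9%, Pacifica 35/108 = 32.4% → Northern Air
Pacifica wins each route group but Northern Air wins overall — the comparison reverses. Pacifica's flights skew toward long-haul, which has a lower base rate.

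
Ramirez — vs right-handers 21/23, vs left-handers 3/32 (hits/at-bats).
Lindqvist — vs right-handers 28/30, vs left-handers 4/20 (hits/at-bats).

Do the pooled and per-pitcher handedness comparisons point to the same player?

Vs right-handers: Ramirez 21/23 = 91.3%, Lindqvist 28/30 = 93.3% → Lindqvist
Vs left-handers: Ramirez 3/32 = 9.4%, Lindqvist 4/20 = 20.0% → Lindqvist
Overall: Ramirez 24/55 = 43.6%, Lindqvist 32/50 = 64.0% → Lindqvist
Lindqvist wins overall and in every pitcher group — no reversal.

Yes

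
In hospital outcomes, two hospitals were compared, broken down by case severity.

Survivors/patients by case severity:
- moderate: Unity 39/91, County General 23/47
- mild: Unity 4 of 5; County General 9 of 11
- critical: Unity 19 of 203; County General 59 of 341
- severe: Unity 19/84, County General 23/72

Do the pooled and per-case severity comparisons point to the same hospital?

Moderate: Unity 39/91 = 42.9%, County General 23/47 = 48.9% → County General
Mild: Unity 4/5 = 80.0%, County General 9/11 = 81.8% → County General
Critical: Unity 19/203 = 9.4%, County General 59/341 = 17.3% → County General
Severe: Unity 19/84 = 22.6%, County General 23/72 = 31.9% → County General
Overall: Unity 81/383 = 21.1%, County General 114/471 = 24.2% → County General
County General wins overall and in every case group — no reversal.

Yes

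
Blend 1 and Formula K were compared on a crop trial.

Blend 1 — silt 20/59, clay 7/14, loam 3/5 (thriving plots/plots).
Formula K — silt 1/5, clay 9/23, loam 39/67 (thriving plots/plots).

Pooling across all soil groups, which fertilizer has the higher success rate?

Formula K

Silt: Blend 1 20/59 = 33.9%, Formula K 1/5 = 20.0% → Blend 1
Clay: Blend 1 7/14 = 50.0%, Formula K 9/23 = 39.1% → Blend 1
Loam: Blend 1 3/5 = 60.0%, Formula K 39/67 = 58.2% → Blend 1
Overall: Blend 1 30/78 = 38.5%, Formula K 49/95 = 51.6% → Formula K
(Blend 1 wins every soil group but Formula K wins overall — Blend 1's plots skew toward the low-rate silt group.)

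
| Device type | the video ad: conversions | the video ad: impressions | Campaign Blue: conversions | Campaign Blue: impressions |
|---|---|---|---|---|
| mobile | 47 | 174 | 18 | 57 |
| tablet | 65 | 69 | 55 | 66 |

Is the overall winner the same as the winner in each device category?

No

Mobile: the video ad 47/174 = 27.0%, Campaign Blue 18/57 = 31.6% → Campaign Blue
Tablet: the video ad 65/69 = 94.2%, Campaign Blue 55/66 = 83.3% → the video ad
Overall: the video ad 112/243 = 46.1%, Campaign Blue 73/123 = 59.3% → Campaign Blue
Neither sweeps: the video ad wins 1 of 2 groups, Campaign Blue wins 1. Campaign Blue wins overall but not every group — no Simpson reversal.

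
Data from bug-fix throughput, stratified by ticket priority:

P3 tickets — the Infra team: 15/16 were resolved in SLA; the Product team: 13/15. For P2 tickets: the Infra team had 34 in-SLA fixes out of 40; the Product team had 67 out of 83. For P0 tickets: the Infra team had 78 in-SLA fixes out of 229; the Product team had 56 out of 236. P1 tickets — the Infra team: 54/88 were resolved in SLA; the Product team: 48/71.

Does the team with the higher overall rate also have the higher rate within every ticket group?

No

P3: the Infra team 15/16 = 93.8%, the Product team 13/15 = 86.7% → the Infra team
P2: the Infra team 34/40 = 85.0%, the Product team 67/83 = 80.7% → the Infra team
P0: the Infra team 78/229 = 34.1%, the Product team 56/236 = 23.7% → the Infra team
P1: the Infra team 54/88 = 61.4%, the Product team 48/71 = 67.6% → the Product team
Overall: the Infra team 181/373 = 48.5%, the Product team 184/405 = 45.4% → the Infra team
Neither sweeps: the Infra team wins 3 of 4 groups, the Product team wins 1. The Infra team wins overall but not every group — no Simpson reversal.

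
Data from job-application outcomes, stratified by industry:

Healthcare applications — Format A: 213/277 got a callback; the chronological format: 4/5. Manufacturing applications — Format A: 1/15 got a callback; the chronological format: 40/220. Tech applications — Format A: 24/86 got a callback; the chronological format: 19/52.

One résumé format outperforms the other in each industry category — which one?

Healthcare: Format A 213/277 = 76.9%, the chronological format 4/5 = 80.0% → the chronological format
Manufacturing: Format A 1/15 = 6.7%, the chronological format 40/220 = 18.2% → the chronological format
Tech: Format A 24/86 = 27.9%, the chronological format 19/52 = 36.5% → the chronological format
The chronological format has the higher rate in all 3 groups.

the chronological format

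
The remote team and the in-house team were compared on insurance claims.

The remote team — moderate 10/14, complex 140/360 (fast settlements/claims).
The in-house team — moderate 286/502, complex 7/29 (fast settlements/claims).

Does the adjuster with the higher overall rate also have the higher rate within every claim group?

No

Moderate: the remote team 10/14 = 71.4%, the in-house team 286/502 = 57.0% → the remote team
Complex: the remote team 140/360 = 38.9%, the in-house team 7/29 = 24.1% → the remote team
Overall: the remote team 150/374 = 40.1%, the in-house team 293/531 = 55.2% → the in-house team
The remote team wins each claim group but the in-house team wins overall — the comparison reverses. The remote team's claims skew toward complex, which has a lower base rate.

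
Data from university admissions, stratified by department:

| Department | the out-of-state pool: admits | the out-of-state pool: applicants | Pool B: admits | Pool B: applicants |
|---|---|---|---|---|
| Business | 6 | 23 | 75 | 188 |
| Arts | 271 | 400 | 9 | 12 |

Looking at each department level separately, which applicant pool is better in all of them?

Business: the out-of-state pool 6/23 = 26.1%, Pool B 75/188 = 39.9% → Pool B
Arts: the out-of-state pool 271/400 = 67.8%, Pool B 9/12 = 75.0% → Pool B
Pool B has the higher rate in both groups.

Pool B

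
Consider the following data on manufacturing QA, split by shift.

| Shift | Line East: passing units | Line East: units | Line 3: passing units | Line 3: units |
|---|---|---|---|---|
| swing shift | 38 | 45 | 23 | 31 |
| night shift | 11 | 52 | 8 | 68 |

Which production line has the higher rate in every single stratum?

Swing shift: Line East 38/45 = 84.4%, Line 3 23/31 = 74.2% → Line East
Night shift: Line East 11/52 = 21.2%, Line 3 8/68 = 11.8% → Line East
Line East has the higher rate in both groups.

Line East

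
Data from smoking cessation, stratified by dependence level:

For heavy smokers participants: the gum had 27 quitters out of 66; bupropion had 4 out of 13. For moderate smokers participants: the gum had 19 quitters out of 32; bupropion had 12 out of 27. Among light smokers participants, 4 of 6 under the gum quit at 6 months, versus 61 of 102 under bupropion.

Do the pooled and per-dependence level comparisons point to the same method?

Heavy smokers: the gum 27/66 = 40.9%, bupropion 4/13 = 30.8% → the gum
Moderate smokers: the gum 19/32 = 59.4%, bupropion 12/27 = 44.4% → the gum
Light smokers: the gum 4/6 = 66.7%, bupropion 61/102 = 59.8% → the gum
Overall: the gum 50/104 = 48.1%, bupropion 77/142 = 54.2% → bupropion
The gum wins each dependence group but bupropion wins overall — the comparison reverses. The gum's participants skew toward heavy smokers, which has a lower base rate.

No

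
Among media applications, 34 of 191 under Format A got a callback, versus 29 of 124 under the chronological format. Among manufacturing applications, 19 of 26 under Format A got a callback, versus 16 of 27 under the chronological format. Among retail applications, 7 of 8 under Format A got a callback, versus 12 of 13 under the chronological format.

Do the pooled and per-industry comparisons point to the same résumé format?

No

Media: Format A 34/191 = 17.8%, the chronological format 29/124 = 23.4% → the chronological format
Manufacturing: Format A 19/26 = 73.1%, the chronological format 16/27 = 59.3% → Format A
Retail: Format A 7/8 = 87.5%, the chronological format 12/13 = 92.3% → the chronological format
Overall: Format A 60/225 = 26.7%, the chronological format 57/164 = 34.8% → the chronological format
Neither sweeps: Format A wins 1 of 3 groups, the chronological format wins 2. The chronological format wins overall but not every group — no Simpson reversal.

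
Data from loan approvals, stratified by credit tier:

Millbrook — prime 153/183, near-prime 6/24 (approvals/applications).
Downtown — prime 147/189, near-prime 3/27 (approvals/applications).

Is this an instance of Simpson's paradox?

Prime: Millbrook 153/183 = 83.6%, Downtown 147/189 = 77.8% → Millbrook
Near-prime: Millbrook 6/24 = 25.0%, Downtown 3/27 = 11.1% → Millbrook
Overall: Millbrook 159/207 = 76.8%, Downtown 150/216 = 69.4% → Millbrook
Millbrook wins overall and in every credit group — no reversal.

No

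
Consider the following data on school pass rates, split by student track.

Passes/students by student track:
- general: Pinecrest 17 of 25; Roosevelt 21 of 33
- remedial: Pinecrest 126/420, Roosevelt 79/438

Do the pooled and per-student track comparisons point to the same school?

General: Pinecrest 17/25 = 68.0%, Roosevelt 21/33 = 63.6% → Pinecrest
Remedial: Pinecrest 126/420 = 30.0%, Roosevelt 79/438 = 18.0% → Pinecrest
Overall: Pinecrest 143/445 = 32.1%, Roosevelt 100/471 = 21.2% → Pinecrest
Pinecrest wins overall and in every student group — no reversal.

Yes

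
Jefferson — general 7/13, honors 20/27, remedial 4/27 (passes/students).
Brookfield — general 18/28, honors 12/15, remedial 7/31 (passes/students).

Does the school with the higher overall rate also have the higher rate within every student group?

General: Jefferson 7/13 = 53.8%, Brookfield 18/28 = 64.3% → Brookfield
Honors: Jefferson 20/27 = 74.1%, Brookfield 12/15 = 80.0% → Brookfield
Remedial: Jefferson 4/27 = 14.8%, Brookfield 7/31 = 22.6% → Brookfield
Overall: Jefferson 31/67 = 46.3%, Brookfield 37/74 = 50.0% → Brookfield
Brookfield wins overall and in every student group — no reversal.

Yes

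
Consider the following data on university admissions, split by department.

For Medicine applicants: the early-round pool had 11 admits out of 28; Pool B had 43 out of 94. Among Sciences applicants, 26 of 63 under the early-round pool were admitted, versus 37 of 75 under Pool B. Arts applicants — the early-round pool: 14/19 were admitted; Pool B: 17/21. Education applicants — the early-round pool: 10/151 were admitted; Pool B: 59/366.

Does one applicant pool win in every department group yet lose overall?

No

Medicine: the early-round pool 11/28 = 39.3%, Pool B 43/94 = 45.7% → Pool B
Sciences: the early-round pool 26/63 = 41.3%, Pool B 37/75 = 49.3% → Pool B
Arts: the early-round pool 14/19 = 73.7%, Pool B 17/21 = 81.0% → Pool B
Education: the early-round pool 10/151 = 6.6%, Pool B 59/366 = 16.1% → Pool B
Overall: the early-round pool 61/261 = 23.4%, Pool B 156/556 = 28.1% → Pool B
Pool B wins overall and in every department group — no reversal.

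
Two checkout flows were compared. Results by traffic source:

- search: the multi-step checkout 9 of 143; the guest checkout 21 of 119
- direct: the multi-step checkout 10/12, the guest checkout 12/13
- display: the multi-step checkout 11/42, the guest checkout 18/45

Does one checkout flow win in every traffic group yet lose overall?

Search: the multi-step checkout 9/143 = 6.3%, the guest checkout 21/119 = 17.6% → the guest checkout
Direct: the multi-step checkout 10/12 = 83.3%, the guest checkout 12/13 = 92.3% → the guest checkout
Display: the multi-step checkout 11/42 = 26.2%, the guest checkout 18/45 = 40.0% → the guest checkout
Overall: the multi-step checkout 30/197 = 15.2%, the guest checkout 51/177 = 28.8% → the guest checkout
The guest checkout wins overall and in every traffic group — no reversal.

No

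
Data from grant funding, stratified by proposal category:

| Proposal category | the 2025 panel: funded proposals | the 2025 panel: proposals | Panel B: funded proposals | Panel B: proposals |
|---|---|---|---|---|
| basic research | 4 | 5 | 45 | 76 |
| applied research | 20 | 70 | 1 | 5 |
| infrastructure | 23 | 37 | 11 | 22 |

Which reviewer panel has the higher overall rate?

Panel B

Basic research: the 2025 panel 4/5 = 80.0%, Panel B 45/76 = 59.2% → the 2025 panel
Applied research: the 2025 panel 20/70 = 28.6%, Panel B 1/5 = 20.0% → the 2025 panel
Infrastructure: the 2025 panel 23/37 = 62.2%, Panel B 11/22 = 50.0% → the 2025 panel
Overall: the 2025 panel 47/112 = 42.0%, Panel B 57/103 = 55.3% → Panel B
(The 2025 panel wins every proposal group but Panel B wins overall — the 2025 panel's proposals skew toward the low-rate applied research group.)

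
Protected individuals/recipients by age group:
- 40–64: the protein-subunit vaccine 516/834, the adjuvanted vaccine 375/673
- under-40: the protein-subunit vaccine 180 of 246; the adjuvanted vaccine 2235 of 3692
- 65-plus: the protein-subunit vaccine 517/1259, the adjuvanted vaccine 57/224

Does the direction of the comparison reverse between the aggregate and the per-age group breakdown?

Yes

40–64: the protein-subunit vaccine 516/834 = 61.9%, the adjuvanted vaccine 375/673 = 55.7% → the protein-subunit vaccine
Under-40: the protein-subunit vaccine 180/246 = 73.2%, the adjuvanted vaccine 2235/3692 = 60.5% → the protein-subunit vaccine
65-plus: the protein-subunit vaccine 517/1259 = 41.1%, the adjuvanted vaccine 57/224 = 25.4% → the protein-subunit vaccine
Overall: the protein-subunit vaccine 1213/2339 = 51.9%, the adjuvanted vaccine 2667/4589 = 58.1% → the adjuvanted vaccine
The protein-subunit vaccine wins each age group but the adjuvanted vaccine wins overall — the comparison reverses. The protein-subunit vaccine's recipients skew toward 65-plus, which has a lower base rate.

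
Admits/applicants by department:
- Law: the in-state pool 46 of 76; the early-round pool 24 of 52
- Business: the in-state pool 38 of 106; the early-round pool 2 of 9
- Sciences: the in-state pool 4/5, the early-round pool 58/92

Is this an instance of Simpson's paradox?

Yes

Law: the in-state pool 46/76 = 60.5%, the early-round pool 24/52 = 46.2% → the in-state pool
Business: the in-state pool 38/106 = 35.8%, the early-round pool 2/9 = 22.2% → the in-state pool
Sciences: the in-state pool 4/5 = 80.0%, the early-round pool 58/92 = 63.0% → the in-state pool
Overall: the in-state pool 88/187 = 47.1%, the early-round pool 84/153 = 54.9% → the early-round pool
The in-state pool wins each department group but the early-round pool wins overall — the comparison reverses. The in-state pool's applicants skew toward Business, which has a lower base rate.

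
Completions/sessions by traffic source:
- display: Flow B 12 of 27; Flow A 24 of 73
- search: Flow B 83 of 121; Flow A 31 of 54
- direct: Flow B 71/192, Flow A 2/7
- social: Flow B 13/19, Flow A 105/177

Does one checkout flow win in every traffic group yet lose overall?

Display: Flow B 12/27 = 44.4%, Flow A 24/73 = 32.9% → Flow B
Search: Flow B 83/121 = 68.6%, Flow A 31/54 = 57.4% → Flow B
Direct: Flow B 71/192 = 37.0%, Flow A 2/7 = 28.6% → Flow B
Social: Flow B 13/19 = 68.4%, Flow A 105/177 = 59.3% → Flow B
Overall: Flow B 179/359 = 49.9%, Flow A 162/311 = 52.1% → Flow A
Flow B wins each traffic group but Flow A wins overall — the comparison reverses. Flow B's sessions skew toward direct, which has a lower base rate.

Yes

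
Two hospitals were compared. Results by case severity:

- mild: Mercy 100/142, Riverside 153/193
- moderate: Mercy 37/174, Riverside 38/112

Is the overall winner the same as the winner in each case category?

Yes

Mild: Mercy 100/142 = 70.4%, Riverside 153/193 = 79.3% → Riverside
Moderate: Mercy 37/174 = 21.3%, Riverside 38/112 = 33.9% → Riverside
Overall: Mercy 137/316 = 43.4%, Riverside 191/305 = 62.6% → Riverside
Riverside wins overall and in every case group — no reversal.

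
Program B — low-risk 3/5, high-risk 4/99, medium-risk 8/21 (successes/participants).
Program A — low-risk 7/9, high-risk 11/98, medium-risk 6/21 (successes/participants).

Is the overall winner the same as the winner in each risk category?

No

Low-risk: Program B 3/5 = 60.0%, Program A 7/9 = 77.8% → Program A
High-risk: Program B 4/99 = 4.0%, Program A 11/98 = 11.2% → Program A
Medium-risk: Program B 8/21 = 38.1%, Program A 6/21 = 28.6% → Program B
Overall: Program B 15/125 = 12.0%, Program A 24/128 = 18.8% → Program A
Neither sweeps: Program B wins 1 of 3 groups, Program A wins 2. Program A wins overall but not every group — no Simpson reversal.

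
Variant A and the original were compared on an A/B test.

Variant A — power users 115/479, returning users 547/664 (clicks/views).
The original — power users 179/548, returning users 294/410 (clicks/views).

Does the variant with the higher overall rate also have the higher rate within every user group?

No

Power users: Variant A 115/479 = 24.0%, the original 179/548 = 32.7% → the original
Returning users: Variant A 547/664 = 82.4%, the original 294/410 = 71.7% → Variant A
Overall: Variant A 662/1143 = 57.9%, the original 473/958 = 49.4% → Variant A
Neither sweeps: Variant A wins 1 of 2 groups, the original wins 1. Variant A wins overall but not every group — no Simpson reversal.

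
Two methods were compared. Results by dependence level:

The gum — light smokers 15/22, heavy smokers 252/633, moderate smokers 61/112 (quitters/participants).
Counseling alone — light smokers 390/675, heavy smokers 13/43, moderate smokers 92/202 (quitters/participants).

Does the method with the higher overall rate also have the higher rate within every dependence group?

No

Light smokers: the gum 15/22 = 68.2%, counseling alone 390/675 = 57.8% → the gum
Heavy smokers: the gum 252/633 = 39.8%, counseling alone 13/43 = 30.2% → the gum
Moderate smokers: the gum 61/112 = 54.5%, counseling alone 92/202 = 45.5% → the gum
Overall: the gum 328/767 = 42.8%, counseling alone 495/920 = 53.8% → counseling alone
The gum wins each dependence group but counseling alone wins overall — the comparison reverses. The gum's participants skew toward heavy smokers, which has a lower base rate.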